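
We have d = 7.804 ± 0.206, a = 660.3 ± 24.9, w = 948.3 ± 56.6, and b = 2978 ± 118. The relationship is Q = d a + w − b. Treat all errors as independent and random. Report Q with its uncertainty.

3123 ± 271

Let p = d·a = 5153. δp/p = √((1·δd/d)² + (1·δa/a)²) = √(0.000697 + 0.00142) = 0.0460, so δp = 237.
Q = p + w − b: δQ = √(δp² + δw² + δb²) = √(56300 + 3200 + 13900) = 271
Q = 3123.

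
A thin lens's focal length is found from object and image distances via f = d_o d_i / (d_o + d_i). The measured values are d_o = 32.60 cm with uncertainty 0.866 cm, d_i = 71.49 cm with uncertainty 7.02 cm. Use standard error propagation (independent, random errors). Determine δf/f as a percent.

3.58%

∂f/∂d_o = (d_i/(d_o+d_i))² = 0.472;  ∂f/∂d_i = (d_o/(d_o+d_i))² = 0.0981
δf = √((∂f/∂d_o · δd_o)² + (∂f/∂d_i · δd_i)²) = √(0.167 + 0.474) = 0.801 cm
f = 22.39 cm, so δf/f = 0.801/22.39 = 0.0358.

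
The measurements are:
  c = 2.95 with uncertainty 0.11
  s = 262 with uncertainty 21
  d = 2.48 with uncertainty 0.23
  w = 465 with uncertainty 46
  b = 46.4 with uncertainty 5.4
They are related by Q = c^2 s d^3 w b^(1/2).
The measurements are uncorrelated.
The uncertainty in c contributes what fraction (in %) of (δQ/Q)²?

5.42%

(δQ/Q)² = (2·δc/c)² + (1·δs/s)² + (3·δd/d)² + (1·δw/w)² + (½·δb/b)²
  c term: (2×0.0373)² = 0.00556
  s term: (1×0.0802)² = 0.00642
  d term: (3×0.0927)² = 0.0774
  w term: (1×0.0989)² = 0.00979
  b term: (0.5×0.116)² = 0.00339
Total = 0.103. Share from c = 0.00556/0.103 = 0.0542.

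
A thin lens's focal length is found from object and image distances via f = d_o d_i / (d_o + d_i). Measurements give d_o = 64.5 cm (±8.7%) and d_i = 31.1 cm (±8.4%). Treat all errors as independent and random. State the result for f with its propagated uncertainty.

21.0 ± 1.33 cm

∂f/∂d_o = (d_i/(d_o+d_i))² = 0.106;  ∂f/∂d_i = (d_o/(d_o+d_i))² = 0.455
δf = √((∂f/∂d_o · δd_o)² + (∂f/∂d_i · δd_i)²) = √(0.353 + 1.41) = 1.33 cm
f = 21.0 cm.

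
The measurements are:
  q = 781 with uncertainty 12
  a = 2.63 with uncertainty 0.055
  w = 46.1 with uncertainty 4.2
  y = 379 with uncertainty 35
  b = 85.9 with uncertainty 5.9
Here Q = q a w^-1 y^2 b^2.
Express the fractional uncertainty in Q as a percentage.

Relative error in a monomial: (δQ/Q)² = Σ (nᵢ · δxᵢ/xᵢ)².
  (1·δq/q)² = (1×0.0154)² = 0.000236;  (1·δa/a)² = (1×0.0209)² = 0.000437;  (-1·δw/w)² = (-1×0.0911)² = 0.00830;  (2·δy/y)² = (2×0.0923)² = 0.0341;  (2·δb/b)² = (2×0.0687)² = 0.0189
δQ/Q = √(0.0620) = 0.249

24.9%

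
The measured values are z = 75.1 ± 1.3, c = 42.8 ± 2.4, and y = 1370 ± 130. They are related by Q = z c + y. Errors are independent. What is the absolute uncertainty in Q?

Let p = z·c = 3210. δp/p = √((1·δz/z)² + (1·δc/c)²) = √(0.000300 + 0.00314) = 0.0587, so δp = 189.
Q = p + y: δQ = √(δp² + δy²) = √(35600 + 16900) = 229

229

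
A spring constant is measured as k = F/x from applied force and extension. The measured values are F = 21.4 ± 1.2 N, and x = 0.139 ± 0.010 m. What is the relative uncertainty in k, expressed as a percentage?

Relative error in a monomial: (δk/k)² = Σ (nᵢ · δxᵢ/xᵢ)².
  (1·δF/F)² = (1×0.0561)² = 0.00314;  (-1·δx/x)² = (-1×0.0719)² = 0.00518
δk/k = √(0.00832) = 0.0912

9.12%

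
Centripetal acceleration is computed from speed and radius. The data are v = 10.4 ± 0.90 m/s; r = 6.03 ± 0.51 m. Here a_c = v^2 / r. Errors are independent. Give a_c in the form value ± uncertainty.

Each factor contributes (exponent × relative error)² to (δa_c/a_c)²:
  (2·δv/v)² = (2×0.0865)² = 0.0300;  (-1·δr/r)² = (-1×0.0846)² = 0.00715
δa_c/a_c = √(0.0371) = 0.193
a_c = 17.9 m/s^2, so δa_c = 0.193 × 17.9 = 3.46 m/s^2.

17.9 ± 3.46 m/s^2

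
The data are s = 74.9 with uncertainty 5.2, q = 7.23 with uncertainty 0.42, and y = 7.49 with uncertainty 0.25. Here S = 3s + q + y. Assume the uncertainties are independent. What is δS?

15.6

Each term contributes (cᵢ δxᵢ)² to (δS)²:
  (3·δs)² = 243;  (δq)² = 0.176;  (δy)² = 0.0625
δS = √(244) = 15.6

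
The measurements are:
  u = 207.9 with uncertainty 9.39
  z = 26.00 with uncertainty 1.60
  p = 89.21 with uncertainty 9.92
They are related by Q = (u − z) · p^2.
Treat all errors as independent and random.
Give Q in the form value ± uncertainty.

Let w = u − z = 181.9. δw = √(δu² + δz²) = √(88.2 + 2.56) = 9.53, so δw/w = 0.0524.
Q is then a monomial in w, p:
δQ/Q = √((δw/w)² + (2·δp/p)²) = √(0.00274 + 0.0495) = 0.228
Q = 1.448e+06, so δQ = 0.228 × 1.448e+06 = 3.31e+05.

(1.448 ± 0.331) × 10^6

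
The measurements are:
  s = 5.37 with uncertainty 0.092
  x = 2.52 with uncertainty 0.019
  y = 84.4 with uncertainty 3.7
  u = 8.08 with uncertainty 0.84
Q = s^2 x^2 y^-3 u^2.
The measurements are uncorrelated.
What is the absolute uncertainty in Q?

Each factor contributes (exponent × relative error)² to (δQ/Q)²:
  (2·δs/s)² = (2×0.0171)² = 0.00117;  (2·δx/x)² = (2×0.00754)² = 0.000227;  (-3·δy/y)² = (-3×0.0438)² = 0.0173;  (2·δu/u)² = (2×0.104)² = 0.0432
δQ/Q = √(0.0619) = 0.249
Q = 0.0199, so δQ = 0.249 × 0.0199 = 0.00495.

0.00495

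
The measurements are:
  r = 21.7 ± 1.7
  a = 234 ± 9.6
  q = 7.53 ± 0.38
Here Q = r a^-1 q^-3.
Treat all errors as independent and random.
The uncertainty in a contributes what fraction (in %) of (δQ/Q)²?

5.48%

(δQ/Q)² = (1·δr/r)² + (-1·δa/a)² + (-3·δq/q)²
  r term: (1×0.0783)² = 0.00614
  a term: (-1×0.0410)² = 0.00168
  q term: (-3×0.0505)² = 0.0229
Total = 0.0307. Share from a = 0.00168/0.0307 = 0.0548.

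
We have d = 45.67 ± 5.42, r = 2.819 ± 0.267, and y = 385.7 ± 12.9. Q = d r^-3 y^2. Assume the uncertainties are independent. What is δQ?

95600

For a monomial Q ∝ d, r^-3, y^2, fractional errors add in quadrature:
  (1·δd/d)² = (1×0.119)² = 0.0141;  (-3·δr/r)² = (-3×0.0947)² = 0.0807;  (2·δy/y)² = (2×0.0334)² = 0.00447
δQ/Q = √(0.0993) = 0.315
Q = 303300, so δQ = 0.315 × 303300 = 95600.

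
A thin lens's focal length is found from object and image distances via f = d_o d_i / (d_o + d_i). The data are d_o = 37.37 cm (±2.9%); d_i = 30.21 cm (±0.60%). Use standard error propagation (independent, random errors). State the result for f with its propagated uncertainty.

16.71 ± 0.224 cm

∂f/∂d_o = (d_i/(d_o+d_i))² = 0.200;  ∂f/∂d_i = (d_o/(d_o+d_i))² = 0.306
δf = √((∂f/∂d_o · δd_o)² + (∂f/∂d_i · δd_i)²) = √(0.0469 + 0.00307) = 0.224 cm
f = 16.71 cm.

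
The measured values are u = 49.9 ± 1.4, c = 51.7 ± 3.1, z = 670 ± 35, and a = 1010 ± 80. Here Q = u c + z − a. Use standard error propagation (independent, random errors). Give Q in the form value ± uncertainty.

Let p = u·c = 2580. δp/p = √((1·δu/u)² + (1·δc/c)²) = √(0.000787 + 0.00360) = 0.0662, so δp = 171.
Q = p + z − a: δQ = √(δp² + δz² + δa²) = √(29200 + 1220 + 6400) = 192
Q = 2240.

2240 ± 192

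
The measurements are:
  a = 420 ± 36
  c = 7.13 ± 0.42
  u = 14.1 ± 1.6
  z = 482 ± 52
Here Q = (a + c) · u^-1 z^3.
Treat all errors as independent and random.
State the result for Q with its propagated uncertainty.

(3.39 ± 1.20) × 10^9

Let w = a + c = 427. δw = √(δa² + δc²) = √(1300 + 0.176) = 36.0, so δw/w = 0.0843.
Q is then a monomial in w, u, z:
δQ/Q = √((δw/w)² + (-1·δu/u)² + (3·δz/z)²) = √(0.00710 + 0.0129 + 0.105) = 0.353
Q = 3.39e+09, so δQ = 0.353 × 3.39e+09 = 1.2e+09.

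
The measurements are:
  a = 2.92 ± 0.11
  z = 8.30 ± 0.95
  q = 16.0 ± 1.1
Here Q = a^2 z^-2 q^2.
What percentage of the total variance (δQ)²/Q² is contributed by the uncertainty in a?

7.37%

(δQ/Q)² = (2·δa/a)² + (-2·δz/z)² + (2·δq/q)²
  a term: (2×0.0377)² = 0.00568
  z term: (-2×0.114)² = 0.0524
  q term: (2×0.0688)² = 0.0189
Total = 0.0770. Share from a = 0.00568/0.0770 = 0.0737.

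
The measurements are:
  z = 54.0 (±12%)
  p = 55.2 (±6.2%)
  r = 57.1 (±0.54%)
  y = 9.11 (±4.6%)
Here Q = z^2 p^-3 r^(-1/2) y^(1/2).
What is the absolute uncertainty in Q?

0.00211

Relative error in a monomial: (δQ/Q)² = Σ (nᵢ · δxᵢ/xᵢ)².
  (2·δz/z)² = (2×0.120)² = 0.0576;  (-3·δp/p)² = (-3×0.0620)² = 0.0346;  (−½·δr/r)² = (-0.5×0.00540)² = 7.29e-06;  (½·δy/y)² = (0.5×0.0460)² = 0.000529
δQ/Q = √(0.0927) = 0.305
Q = 0.00692, so δQ = 0.305 × 0.00692 = 0.00211.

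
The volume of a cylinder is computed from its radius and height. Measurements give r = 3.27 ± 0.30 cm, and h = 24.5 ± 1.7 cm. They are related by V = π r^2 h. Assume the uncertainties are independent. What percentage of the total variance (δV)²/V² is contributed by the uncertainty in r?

87.5%

(δV/V)² = (2·δr/r)² + (1·δh/h)²
  r term: (2×0.0917)² = 0.0337
  h term: (1×0.0694)² = 0.00481
Total = 0.0385. Share from r = 0.0337/0.0385 = 0.875.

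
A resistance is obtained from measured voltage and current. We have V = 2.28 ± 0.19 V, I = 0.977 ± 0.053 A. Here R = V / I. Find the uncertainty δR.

0.232 Ω

Relative error in a monomial: (δR/R)² = Σ (nᵢ · δxᵢ/xᵢ)².
  (1·δV/V)² = (1×0.0833)² = 0.00694;  (-1·δI/I)² = (-1×0.0542)² = 0.00294
δR/R = √(0.00989) = 0.0994
R = 2.33 Ω, so δR = 0.0994 × 2.33 = 0.232 Ω.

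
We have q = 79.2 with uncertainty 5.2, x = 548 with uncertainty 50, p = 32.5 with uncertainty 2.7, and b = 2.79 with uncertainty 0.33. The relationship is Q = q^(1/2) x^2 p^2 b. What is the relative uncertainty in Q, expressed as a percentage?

Since Q is a product/quotient, work with relative uncertainties:
  (½·δq/q)² = (0.5×0.0657)² = 0.00108;  (2·δx/x)² = (2×0.0912)² = 0.0333;  (2·δp/p)² = (2×0.0831)² = 0.0276;  (1·δb/b)² = (1×0.118)² = 0.0140
δQ/Q = √(0.0760) = 0.276

27.6%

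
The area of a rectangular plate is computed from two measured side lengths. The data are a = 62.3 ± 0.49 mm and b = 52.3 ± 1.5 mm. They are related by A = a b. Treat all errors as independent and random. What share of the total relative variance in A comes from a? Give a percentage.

6.99%

(δA/A)² = (1·δa/a)² + (1·δb/b)²
  a term: (1×0.00787)² = 6.19e-05
  b term: (1×0.0287)² = 0.000823
Total = 0.000884. Share from a = 6.19e-05/0.000884 = 0.0699.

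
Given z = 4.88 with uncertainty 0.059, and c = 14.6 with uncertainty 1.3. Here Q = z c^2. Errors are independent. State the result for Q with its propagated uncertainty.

1040 ± 186

For a monomial Q ∝ z, c^2, fractional errors add in quadrature:
  (1·δz/z)² = (1×0.0121)² = 0.000146;  (2·δc/c)² = (2×0.0890)² = 0.0317
δQ/Q = √(0.0319) = 0.178
Q = 1040, so δQ = 0.178 × 1040 = 186.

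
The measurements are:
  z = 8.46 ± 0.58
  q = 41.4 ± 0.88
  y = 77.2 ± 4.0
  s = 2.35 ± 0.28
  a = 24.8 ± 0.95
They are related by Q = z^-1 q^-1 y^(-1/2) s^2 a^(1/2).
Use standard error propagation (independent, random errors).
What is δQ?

0.00224

Products/powers → add relative errors in quadrature, weighted by exponent:
  (-1·δz/z)² = (-1×0.0686)² = 0.00470;  (-1·δq/q)² = (-1×0.0213)² = 0.000452;  (−½·δy/y)² = (-0.5×0.0518)² = 0.000671;  (2·δs/s)² = (2×0.119)² = 0.0568;  (½·δa/a)² = (0.5×0.0383)² = 0.000367
δQ/Q = √(0.0630) = 0.251
Q = 0.00894, so δQ = 0.251 × 0.00894 = 0.00224.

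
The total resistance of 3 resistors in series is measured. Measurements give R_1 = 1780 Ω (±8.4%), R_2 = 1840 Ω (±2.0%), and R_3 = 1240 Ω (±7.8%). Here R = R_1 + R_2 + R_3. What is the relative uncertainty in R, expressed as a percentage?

3.74%

Each term contributes (cᵢ δxᵢ)² to (δR)²:
  (δR_1)² = 22400;  (δR_2)² = 1350;  (δR_3)² = 9350
δR = √(33100) = 182 Ω
R = 4860 Ω, so δR/R = 182/4860 = 0.0374.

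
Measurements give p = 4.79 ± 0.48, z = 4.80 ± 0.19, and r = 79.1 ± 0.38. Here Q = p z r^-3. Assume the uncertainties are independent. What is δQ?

5.05e-06

Relative error in a monomial: (δQ/Q)² = Σ (nᵢ · δxᵢ/xᵢ)².
  (1·δp/p)² = (1×0.100)² = 0.0100;  (1·δz/z)² = (1×0.0396)² = 0.00157;  (-3·δr/r)² = (-3×0.00480)² = 0.000208
δQ/Q = √(0.0118) = 0.109
Q = 4.65e-05, so δQ = 0.109 × 4.65e-05 = 5.05e-06.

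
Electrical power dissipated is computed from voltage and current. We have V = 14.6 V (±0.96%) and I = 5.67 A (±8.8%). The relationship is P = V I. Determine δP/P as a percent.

For a monomial P ∝ V, I, fractional errors add in quadrature:
  (1·δV/V)² = (1×0.00960)² = 9.22e-05;  (1·δI/I)² = (1×0.0880)² = 0.00774
δP/P = √(0.00784) = 0.0885

8.85%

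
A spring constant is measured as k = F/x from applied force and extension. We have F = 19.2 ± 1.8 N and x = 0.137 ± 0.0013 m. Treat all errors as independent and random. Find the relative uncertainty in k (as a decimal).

0.0942

Since k is a product/quotient, work with relative uncertainties:
  (1·δF/F)² = (1×0.0938)² = 0.00879;  (-1·δx/x)² = (-1×0.00949)² = 9e-05
δk/k = √(0.00888) = 0.0942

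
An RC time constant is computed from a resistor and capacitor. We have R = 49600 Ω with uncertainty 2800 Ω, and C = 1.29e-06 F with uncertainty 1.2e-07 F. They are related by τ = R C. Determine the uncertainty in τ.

0.00696 s

Since τ is a product/quotient, work with relative uncertainties:
  (1·δR/R)² = (1×0.0565)² = 0.00319;  (1·δC/C)² = (1×0.0930)² = 0.00865
δτ/τ = √(0.0118) = 0.109
τ = 0.0640 s, so δτ = 0.109 × 0.0640 = 0.00696 s.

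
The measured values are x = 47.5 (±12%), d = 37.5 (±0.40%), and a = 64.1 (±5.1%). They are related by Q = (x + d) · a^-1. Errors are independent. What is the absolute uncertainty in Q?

0.112

Let u = x + d = 85.0. δu = √(δx² + δd²) = √(32.5 + 0.0225) = 5.70, so δu/u = 0.0671.
Q is then a monomial in u, a:
δQ/Q = √((δu/u)² + (-1·δa/a)²) = √(0.00450 + 0.00260) = 0.0843
Q = 1.33, so δQ = 0.0843 × 1.33 = 0.112.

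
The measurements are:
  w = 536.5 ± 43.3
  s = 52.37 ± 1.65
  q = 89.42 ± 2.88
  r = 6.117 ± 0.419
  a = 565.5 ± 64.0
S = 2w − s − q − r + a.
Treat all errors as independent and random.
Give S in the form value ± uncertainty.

Absolute uncertainties add in quadrature for a linear combination:
  (2·δw)² = 7500;  (δs)² = 2.72;  (δq)² = 8.29;  (δr)² = 0.176;  (δa)² = 4100
δS = √(11600) = 108
S = 1491.

1491 ± 108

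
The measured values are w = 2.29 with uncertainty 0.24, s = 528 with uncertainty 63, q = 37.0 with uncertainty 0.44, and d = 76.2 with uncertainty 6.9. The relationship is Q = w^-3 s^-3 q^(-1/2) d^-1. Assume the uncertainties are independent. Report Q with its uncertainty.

(1.22 ± 0.592) × 10^-12

Q is a product of powers, so relative uncertainties combine in quadrature:
  (-3·δw/w)² = (-3×0.105)² = 0.0989;  (-3·δs/s)² = (-3×0.119)² = 0.128;  (−½·δq/q)² = (-0.5×0.0119)² = 3.54e-05;  (-1·δd/d)² = (-1×0.0906)² = 0.00820
δQ/Q = √(0.235) = 0.485
Q = 1.22e-12, so δQ = 0.485 × 1.22e-12 = 5.92e-13.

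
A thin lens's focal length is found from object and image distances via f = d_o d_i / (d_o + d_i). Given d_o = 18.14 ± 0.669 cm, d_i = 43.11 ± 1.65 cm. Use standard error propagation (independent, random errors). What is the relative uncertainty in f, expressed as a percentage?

∂f/∂d_o = (d_i/(d_o+d_i))² = 0.495;  ∂f/∂d_i = (d_o/(d_o+d_i))² = 0.0877
δf = √((∂f/∂d_o · δd_o)² + (∂f/∂d_i · δd_i)²) = √(0.110 + 0.0209) = 0.362 cm
f = 12.77 cm, so δf/f = 0.362/12.77 = 0.0283.

2.83%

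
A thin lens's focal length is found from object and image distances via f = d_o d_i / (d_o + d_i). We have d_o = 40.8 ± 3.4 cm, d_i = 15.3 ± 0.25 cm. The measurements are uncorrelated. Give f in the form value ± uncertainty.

11.1 ± 0.285 cm

∂f/∂d_o = (d_i/(d_o+d_i))² = 0.0744;  ∂f/∂d_i = (d_o/(d_o+d_i))² = 0.529
δf = √((∂f/∂d_o · δd_o)² + (∂f/∂d_i · δd_i)²) = √(0.0640 + 0.0175) = 0.285 cm
f = 11.1 cm.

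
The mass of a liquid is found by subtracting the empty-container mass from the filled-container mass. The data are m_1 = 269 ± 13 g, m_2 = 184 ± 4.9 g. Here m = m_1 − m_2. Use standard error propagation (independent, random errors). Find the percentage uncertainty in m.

16.3%

Absolute uncertainties add in quadrature for a linear combination:
  (δm_1)² = 169;  (δm_2)² = 24.0
δm = √(193) = 13.9 g
m = 85.0 g, so δm/m = 13.9/85.0 = 0.163.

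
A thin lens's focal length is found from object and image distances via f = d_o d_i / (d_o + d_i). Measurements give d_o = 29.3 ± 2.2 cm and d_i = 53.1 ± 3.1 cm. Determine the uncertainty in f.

0.994 cm

∂f/∂d_o = (d_i/(d_o+d_i))² = 0.415;  ∂f/∂d_i = (d_o/(d_o+d_i))² = 0.126
δf = √((∂f/∂d_o · δd_o)² + (∂f/∂d_i · δd_i)²) = √(0.835 + 0.154) = 0.994 cm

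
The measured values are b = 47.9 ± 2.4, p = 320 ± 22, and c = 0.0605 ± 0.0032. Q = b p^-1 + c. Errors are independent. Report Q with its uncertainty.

Let w = b·p^-1 = 0.150. δw/w = √((1·δb/b)² + (-1·δp/p)²) = √(0.00251 + 0.00473) = 0.0851, so δw = 0.0127.
Q = w + c: δQ = √(δw² + δc²) = √(0.000162 + 1.02e-05) = 0.0131
Q = 0.210.

0.210 ± 0.0131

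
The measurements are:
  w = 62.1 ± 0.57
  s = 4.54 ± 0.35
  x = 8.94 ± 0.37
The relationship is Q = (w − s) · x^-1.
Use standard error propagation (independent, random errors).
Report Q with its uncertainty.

6.44 ± 0.277

Let u = w − s = 57.6. δu = √(δw² + δs²) = √(0.325 + 0.122) = 0.669, so δu/u = 0.0116.
Q is then a monomial in u, x:
δQ/Q = √((δu/u)² + (-1·δx/x)²) = √(0.000135 + 0.00171) = 0.0430
Q = 6.44, so δQ = 0.0430 × 6.44 = 0.277.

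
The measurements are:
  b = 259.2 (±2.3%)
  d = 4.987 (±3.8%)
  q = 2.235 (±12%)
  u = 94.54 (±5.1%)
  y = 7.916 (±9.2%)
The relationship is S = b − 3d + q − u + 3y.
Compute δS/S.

0.0455

Each term contributes (cᵢ δxᵢ)² to (δS)²:
  (δb)² = 35.5;  (3·δd)² = 0.323;  (δq)² = 0.0719;  (δu)² = 23.2;  (3·δy)² = 4.77
δS = √(64.0) = 8.00
S = 175.7, so δS/S = 8.00/175.7 = 0.0455.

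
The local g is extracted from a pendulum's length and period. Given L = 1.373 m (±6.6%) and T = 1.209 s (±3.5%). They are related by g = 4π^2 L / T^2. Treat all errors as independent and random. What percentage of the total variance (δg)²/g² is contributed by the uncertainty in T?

52.9%

(δg/g)² = (1·δL/L)² + (-2·δT/T)²
  L term: (1×0.0660)² = 0.00436
  T term: (-2×0.0350)² = 0.00490
Total = 0.00926. Share from T = 0.00490/0.00926 = 0.529.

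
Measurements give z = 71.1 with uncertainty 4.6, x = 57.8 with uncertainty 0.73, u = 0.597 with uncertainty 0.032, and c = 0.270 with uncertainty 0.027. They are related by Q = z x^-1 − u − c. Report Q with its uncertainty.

0.363 ± 0.0913

Let p = z·x^-1 = 1.23. δp/p = √((1·δz/z)² + (-1·δx/x)²) = √(0.00419 + 0.000160) = 0.0659, so δp = 0.0811.
Q = p − u − c: δQ = √(δp² + δu² + δc²) = √(0.00658 + 0.00102 + 0.000729) = 0.0913
Q = 0.363.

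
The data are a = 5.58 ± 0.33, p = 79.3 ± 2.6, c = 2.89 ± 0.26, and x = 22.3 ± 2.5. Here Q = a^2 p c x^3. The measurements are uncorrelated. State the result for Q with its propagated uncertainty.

Products/powers → add relative errors in quadrature, weighted by exponent:
  (2·δa/a)² = (2×0.0591)² = 0.0140;  (1·δp/p)² = (1×0.0328)² = 0.00107;  (1·δc/c)² = (1×0.0900)² = 0.00809;  (3·δx/x)² = (3×0.112)² = 0.113
δQ/Q = √(0.136) = 0.369
Q = 7.91e+07, so δQ = 0.369 × 7.91e+07 = 2.92e+07.

(7.91 ± 2.92) × 10^7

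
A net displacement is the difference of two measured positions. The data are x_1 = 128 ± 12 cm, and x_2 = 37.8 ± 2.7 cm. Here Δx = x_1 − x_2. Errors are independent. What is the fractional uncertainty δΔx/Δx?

0.136

Absolute uncertainties add in quadrature for a linear combination:
  (δx_1)² = 144;  (δx_2)² = 7.29
δΔx = √(151) = 12.3 cm
Δx = 90.2 cm, so δΔx/Δx = 12.3/90.2 = 0.136.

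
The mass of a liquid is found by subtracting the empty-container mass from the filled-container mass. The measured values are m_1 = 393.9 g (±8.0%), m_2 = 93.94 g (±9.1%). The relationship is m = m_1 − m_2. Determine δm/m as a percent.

m is a linear combination, so absolute uncertainties add in quadrature:
  (δm_1)² = 993;  (δm_2)² = 73.1
δm = √(1070) = 32.7 g
m = 300.0 g, so δm/m = 32.7/300.0 = 0.109.

10.9%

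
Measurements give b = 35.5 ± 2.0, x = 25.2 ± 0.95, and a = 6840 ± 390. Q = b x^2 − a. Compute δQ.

2160

Let p = b·x^2 = 22500. δp/p = √((1·δb/b)² + (2·δx/x)²) = √(0.00317 + 0.00568) = 0.0941, so δp = 2120.
Q = p − a: δQ = √(δp² + δa²) = √(4.5e+06 + 1.52e+05) = 2160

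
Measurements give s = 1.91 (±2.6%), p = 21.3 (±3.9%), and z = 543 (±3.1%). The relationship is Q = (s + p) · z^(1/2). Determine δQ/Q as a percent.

Let u = s + p = 23.2. δu = √(δs² + δp²) = √(0.00247 + 0.690) = 0.832, so δu/u = 0.0359.
Q is then a monomial in u, z:
δQ/Q = √((δu/u)² + (½·δz/z)²) = √(0.00129 + 0.000240) = 0.0391

3.91%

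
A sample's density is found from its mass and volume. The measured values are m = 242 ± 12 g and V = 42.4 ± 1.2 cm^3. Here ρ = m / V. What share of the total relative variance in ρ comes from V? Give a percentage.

24.6%

(δρ/ρ)² = (1·δm/m)² + (-1·δV/V)²
  m term: (1×0.0496)² = 0.00246
  V term: (-1×0.0283)² = 0.000801
Total = 0.00326. Share from V = 0.000801/0.00326 = 0.246.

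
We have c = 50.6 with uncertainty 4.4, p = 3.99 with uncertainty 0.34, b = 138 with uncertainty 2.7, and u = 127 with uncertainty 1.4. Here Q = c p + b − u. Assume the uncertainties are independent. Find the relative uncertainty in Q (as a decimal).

Let w = c·p = 202. δw/w = √((1·δc/c)² + (1·δp/p)²) = √(0.00756 + 0.00726) = 0.122, so δw = 24.6.
Q = w + b − u: δQ = √(δw² + δb² + δu²) = √(604 + 7.29 + 1.96) = 24.8
Q = 213, so δQ/Q = 24.8/213 = 0.116.

0.116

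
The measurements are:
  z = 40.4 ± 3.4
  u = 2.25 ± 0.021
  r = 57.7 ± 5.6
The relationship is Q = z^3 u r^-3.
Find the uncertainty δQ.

Products/powers → add relative errors in quadrature, weighted by exponent:
  (3·δz/z)² = (3×0.0842)² = 0.0637;  (1·δu/u)² = (1×0.00933)² = 8.71e-05;  (-3·δr/r)² = (-3×0.0971)² = 0.0848
δQ/Q = √(0.149) = 0.385
Q = 0.772, so δQ = 0.385 × 0.772 = 0.298.

0.298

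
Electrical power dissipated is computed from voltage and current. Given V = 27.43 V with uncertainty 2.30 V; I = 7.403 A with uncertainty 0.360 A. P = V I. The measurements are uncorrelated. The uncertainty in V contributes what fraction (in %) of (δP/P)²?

74.8%

(δP/P)² = (1·δV/V)² + (1·δI/I)²
  V term: (1×0.0838)² = 0.00703
  I term: (1×0.0486)² = 0.00236
Total = 0.00940. Share from V = 0.00703/0.00940 = 0.748.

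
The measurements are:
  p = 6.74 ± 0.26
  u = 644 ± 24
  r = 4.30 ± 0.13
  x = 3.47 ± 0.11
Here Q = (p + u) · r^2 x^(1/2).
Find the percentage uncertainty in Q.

7.26%

Let w = p + u = 651. δw = √(δp² + δu²) = √(0.0676 + 576) = 24.0, so δw/w = 0.0369.
Q is then a monomial in w, r, x:
δQ/Q = √((δw/w)² + (2·δr/r)² + (½·δx/x)²) = √(0.00136 + 0.00366 + 0.000251) = 0.0726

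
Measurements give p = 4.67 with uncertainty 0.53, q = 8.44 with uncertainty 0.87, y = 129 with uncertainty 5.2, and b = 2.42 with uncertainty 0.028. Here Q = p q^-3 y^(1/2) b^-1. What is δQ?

Products/powers → add relative errors in quadrature, weighted by exponent:
  (1·δp/p)² = (1×0.113)² = 0.0129;  (-3·δq/q)² = (-3×0.103)² = 0.0956;  (½·δy/y)² = (0.5×0.0403)² = 0.000406;  (-1·δb/b)² = (-1×0.0116)² = 0.000134
δQ/Q = √(0.109) = 0.330
Q = 0.0365, so δQ = 0.330 × 0.0365 = 0.0120.

0.0120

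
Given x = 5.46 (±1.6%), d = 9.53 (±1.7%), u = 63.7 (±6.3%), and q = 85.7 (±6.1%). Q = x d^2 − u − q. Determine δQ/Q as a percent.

5.70%

Let p = x·d^2 = 496. δp/p = √((1·δx/x)² + (2·δd/d)²) = √(0.000256 + 0.00116) = 0.0376, so δp = 18.6.
Q = p − u − q: δQ = √(δp² + δu² + δq²) = √(347 + 16.1 + 27.3) = 19.8
Q = 346, so δQ/Q = 19.8/346 = 0.0570.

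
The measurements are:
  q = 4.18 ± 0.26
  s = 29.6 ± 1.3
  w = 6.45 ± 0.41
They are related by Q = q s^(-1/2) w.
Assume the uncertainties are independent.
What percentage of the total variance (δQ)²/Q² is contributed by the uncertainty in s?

5.75%

(δQ/Q)² = (1·δq/q)² + (−½·δs/s)² + (1·δw/w)²
  q term: (1×0.0622)² = 0.00387
  s term: (-0.5×0.0439)² = 0.000482
  w term: (1×0.0636)² = 0.00404
Total = 0.00839. Share from s = 0.000482/0.00839 = 0.0575.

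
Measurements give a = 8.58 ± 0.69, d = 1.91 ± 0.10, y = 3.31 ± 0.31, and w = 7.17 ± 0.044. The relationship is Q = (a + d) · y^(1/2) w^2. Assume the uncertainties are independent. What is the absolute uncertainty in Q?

80.7

Let u = a + d = 10.5. δu = √(δa² + δd²) = √(0.476 + 0.0100) = 0.697, so δu/u = 0.0665.
Q is then a monomial in u, y, w:
δQ/Q = √((δu/u)² + (½·δy/y)² + (2·δw/w)²) = √(0.00442 + 0.00219 + 0.000151) = 0.0822
Q = 981, so δQ = 0.0822 × 981 = 80.7.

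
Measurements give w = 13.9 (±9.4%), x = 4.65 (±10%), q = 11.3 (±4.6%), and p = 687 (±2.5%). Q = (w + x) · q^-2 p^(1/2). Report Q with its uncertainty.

Let u = w + x = 18.6. δu = √(δw² + δx²) = √(1.71 + 0.216) = 1.39, so δu/u = 0.0748.
Q is then a monomial in u, q, p:
δQ/Q = √((δu/u)² + (-2·δq/q)² + (½·δp/p)²) = √(0.00559 + 0.00846 + 0.000156) = 0.119
Q = 3.81, so δQ = 0.119 × 3.81 = 0.454.

3.81 ± 0.454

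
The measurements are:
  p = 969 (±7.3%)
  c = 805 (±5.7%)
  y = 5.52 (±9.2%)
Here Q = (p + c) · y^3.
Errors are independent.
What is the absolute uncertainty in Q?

Let u = p + c = 1770. δu = √(δp² + δc²) = √(5000 + 2110) = 84.3, so δu/u = 0.0475.
Q is then a monomial in u, y:
δQ/Q = √((δu/u)² + (3·δy/y)²) = √(0.00226 + 0.0762) = 0.280
Q = 2.98e+05, so δQ = 0.280 × 2.98e+05 = 83600.

83600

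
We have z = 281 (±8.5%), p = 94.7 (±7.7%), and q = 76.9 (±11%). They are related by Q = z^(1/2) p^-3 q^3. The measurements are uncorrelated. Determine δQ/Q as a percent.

40.5%

Relative error in a monomial: (δQ/Q)² = Σ (nᵢ · δxᵢ/xᵢ)².
  (½·δz/z)² = (0.5×0.0850)² = 0.00181;  (-3·δp/p)² = (-3×0.0770)² = 0.0534;  (3·δq/q)² = (3×0.110)² = 0.109
δQ/Q = √(0.164) = 0.405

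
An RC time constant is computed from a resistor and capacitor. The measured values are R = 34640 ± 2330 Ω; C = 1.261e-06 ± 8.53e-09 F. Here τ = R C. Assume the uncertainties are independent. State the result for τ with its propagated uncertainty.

0.04368 ± 0.00295 s

For a monomial τ ∝ R, C, fractional errors add in quadrature:
  (1·δR/R)² = (1×0.0673)² = 0.00452;  (1·δC/C)² = (1×0.00676)² = 4.58e-05
δτ/τ = √(0.00457) = 0.0676
τ = 0.04368 s, so δτ = 0.0676 × 0.04368 = 0.00295 s.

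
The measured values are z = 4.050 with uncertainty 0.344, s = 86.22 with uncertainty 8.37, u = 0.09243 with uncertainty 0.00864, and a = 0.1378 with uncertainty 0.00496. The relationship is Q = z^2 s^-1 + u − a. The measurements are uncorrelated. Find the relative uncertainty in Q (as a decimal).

Let p = z^2·s^-1 = 0.1902. δp/p = √((2·δz/z)² + (-1·δs/s)²) = √(0.0289 + 0.00942) = 0.196, so δp = 0.0372.
Q = p + u − a: δQ = √(δp² + δu² + δa²) = √(0.00139 + 7.46e-05 + 2.46e-05) = 0.0385
Q = 0.1449, so δQ/Q = 0.0385/0.1449 = 0.266.

0.266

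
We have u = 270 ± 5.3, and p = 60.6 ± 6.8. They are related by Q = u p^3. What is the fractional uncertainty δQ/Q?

For a monomial Q ∝ u, p^3, fractional errors add in quadrature:
  (1·δu/u)² = (1×0.0196)² = 0.000385;  (3·δp/p)² = (3×0.112)² = 0.113
δQ/Q = √(0.114) = 0.337

0.337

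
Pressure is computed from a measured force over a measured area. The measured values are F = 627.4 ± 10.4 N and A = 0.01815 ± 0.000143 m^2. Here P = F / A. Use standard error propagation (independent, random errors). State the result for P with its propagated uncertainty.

Each factor contributes (exponent × relative error)² to (δP/P)²:
  (1·δF/F)² = (1×0.0166)² = 0.000275;  (-1·δA/A)² = (-1×0.00788)² = 6.21e-05
δP/P = √(0.000337) = 0.0184
P = 34570 Pa, so δP = 0.0184 × 34570 = 634 Pa.

34570 ± 634 Pa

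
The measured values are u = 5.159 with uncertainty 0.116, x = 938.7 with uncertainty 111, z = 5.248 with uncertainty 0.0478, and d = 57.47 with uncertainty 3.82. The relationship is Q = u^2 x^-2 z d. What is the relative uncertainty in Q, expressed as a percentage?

Since Q is a product/quotient, work with relative uncertainties:
  (2·δu/u)² = (2×0.0225)² = 0.00202;  (-2·δx/x)² = (-2×0.118)² = 0.0559;  (1·δz/z)² = (1×0.00911)² = 8.3e-05;  (1·δd/d)² = (1×0.0665)² = 0.00442
δQ/Q = √(0.0625) = 0.250

25.0%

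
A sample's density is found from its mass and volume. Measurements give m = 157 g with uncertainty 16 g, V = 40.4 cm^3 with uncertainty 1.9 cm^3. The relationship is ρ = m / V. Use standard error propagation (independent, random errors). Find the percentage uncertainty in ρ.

Relative error in a monomial: (δρ/ρ)² = Σ (nᵢ · δxᵢ/xᵢ)².
  (1·δm/m)² = (1×0.102)² = 0.0104;  (-1·δV/V)² = (-1×0.0470)² = 0.00221
δρ/ρ = √(0.0126) = 0.112

11.2%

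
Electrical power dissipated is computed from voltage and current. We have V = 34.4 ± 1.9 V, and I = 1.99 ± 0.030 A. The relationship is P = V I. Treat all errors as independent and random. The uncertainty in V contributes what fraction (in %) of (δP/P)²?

(δP/P)² = (1·δV/V)² + (1·δI/I)²
  V term: (1×0.0552)² = 0.00305
  I term: (1×0.0151)² = 0.000227
Total = 0.00328. Share from V = 0.00305/0.00328 = 0.931.

93.1%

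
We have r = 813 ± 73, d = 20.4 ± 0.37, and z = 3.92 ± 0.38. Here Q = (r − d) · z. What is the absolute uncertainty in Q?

415

Let u = r − d = 793. δu = √(δr² + δd²) = √(5330 + 0.137) = 73.0, so δu/u = 0.0921.
Q is then a monomial in u, z:
δQ/Q = √((δu/u)² + (1·δz/z)²) = √(0.00848 + 0.00940) = 0.134
Q = 3110, so δQ = 0.134 × 3110 = 415.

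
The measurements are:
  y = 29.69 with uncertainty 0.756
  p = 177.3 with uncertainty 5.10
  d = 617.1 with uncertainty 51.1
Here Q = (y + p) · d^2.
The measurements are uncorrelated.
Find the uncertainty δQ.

1.32e+07

Let u = y + p = 207.0. δu = √(δy² + δp²) = √(0.572 + 26.0) = 5.16, so δu/u = 0.0249.
Q is then a monomial in u, d:
δQ/Q = √((δu/u)² + (2·δd/d)²) = √(0.000620 + 0.0274) = 0.167
Q = 7.882e+07, so δQ = 0.167 × 7.882e+07 = 1.32e+07.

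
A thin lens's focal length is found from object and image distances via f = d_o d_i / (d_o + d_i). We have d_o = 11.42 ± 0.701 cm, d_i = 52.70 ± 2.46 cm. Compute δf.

∂f/∂d_o = (d_i/(d_o+d_i))² = 0.676;  ∂f/∂d_i = (d_o/(d_o+d_i))² = 0.0317
δf = √((∂f/∂d_o · δd_o)² + (∂f/∂d_i · δd_i)²) = √(0.224 + 0.00609) = 0.480 cm

0.480 cm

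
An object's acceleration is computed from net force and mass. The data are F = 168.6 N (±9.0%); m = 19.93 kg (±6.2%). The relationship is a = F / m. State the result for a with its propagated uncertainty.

8.460 ± 0.925 m/s^2

a is a product of powers, so relative uncertainties combine in quadrature:
  (1·δF/F)² = (1×0.0900)² = 0.00810;  (-1·δm/m)² = (-1×0.0620)² = 0.00384
δa/a = √(0.0119) = 0.109
a = 8.460 m/s^2, so δa = 0.109 × 8.460 = 0.925 m/s^2.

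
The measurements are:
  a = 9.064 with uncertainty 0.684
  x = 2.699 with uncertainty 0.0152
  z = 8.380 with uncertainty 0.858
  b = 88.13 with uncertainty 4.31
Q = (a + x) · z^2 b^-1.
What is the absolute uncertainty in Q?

2.05

Let u = a + x = 11.76. δu = √(δa² + δx²) = √(0.468 + 0.000231) = 0.684, so δu/u = 0.0582.
Q is then a monomial in u, z, b:
δQ/Q = √((δu/u)² + (2·δz/z)² + (-1·δb/b)²) = √(0.00338 + 0.0419 + 0.00239) = 0.218
Q = 9.373, so δQ = 0.218 × 9.373 = 2.05.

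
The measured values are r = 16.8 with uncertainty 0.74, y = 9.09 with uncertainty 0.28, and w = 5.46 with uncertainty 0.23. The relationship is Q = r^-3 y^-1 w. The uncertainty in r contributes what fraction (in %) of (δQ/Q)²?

86.5%

(δQ/Q)² = (-3·δr/r)² + (-1·δy/y)² + (1·δw/w)²
  r term: (-3×0.0440)² = 0.0175
  y term: (-1×0.0308)² = 0.000949
  w term: (1×0.0421)² = 0.00177
Total = 0.0202. Share from r = 0.0175/0.0202 = 0.865.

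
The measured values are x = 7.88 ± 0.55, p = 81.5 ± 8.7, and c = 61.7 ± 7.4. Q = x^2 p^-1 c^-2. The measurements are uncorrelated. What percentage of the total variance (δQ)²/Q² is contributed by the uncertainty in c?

(δQ/Q)² = (2·δx/x)² + (-1·δp/p)² + (-2·δc/c)²
  x term: (2×0.0698)² = 0.0195
  p term: (-1×0.107)² = 0.0114
  c term: (-2×0.120)² = 0.0575
Total = 0.0884. Share from c = 0.0575/0.0884 = 0.651.

65.1%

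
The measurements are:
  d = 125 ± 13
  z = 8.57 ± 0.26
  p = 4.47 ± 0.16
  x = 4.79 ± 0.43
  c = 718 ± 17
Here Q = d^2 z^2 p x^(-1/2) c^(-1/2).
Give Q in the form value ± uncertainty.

87500 ± 19600

For a monomial Q ∝ d^2, z^2, p, x^(-1/2), c^(-1/2), fractional errors add in quadrature:
  (2·δd/d)² = (2×0.104)² = 0.0433;  (2·δz/z)² = (2×0.0303)² = 0.00368;  (1·δp/p)² = (1×0.0358)² = 0.00128;  (−½·δx/x)² = (-0.5×0.0898)² = 0.00201;  (−½·δc/c)² = (-0.5×0.0237)² = 0.000140
δQ/Q = √(0.0504) = 0.224
Q = 87500, so δQ = 0.224 × 87500 = 19600.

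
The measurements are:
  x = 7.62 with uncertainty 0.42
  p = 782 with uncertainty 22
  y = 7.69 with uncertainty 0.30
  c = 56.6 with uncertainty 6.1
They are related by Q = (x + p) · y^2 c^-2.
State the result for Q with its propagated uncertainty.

14.6 ± 3.37

Let u = x + p = 790. δu = √(δx² + δp²) = √(0.176 + 484) = 22.0, so δu/u = 0.0279.
Q is then a monomial in u, y, c:
δQ/Q = √((δu/u)² + (2·δy/y)² + (-2·δc/c)²) = √(0.000777 + 0.00609 + 0.0465) = 0.231
Q = 14.6, so δQ = 0.231 × 14.6 = 3.37.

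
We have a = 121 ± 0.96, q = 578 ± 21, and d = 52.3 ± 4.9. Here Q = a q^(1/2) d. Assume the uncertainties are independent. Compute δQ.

14600

Each factor contributes (exponent × relative error)² to (δQ/Q)²:
  (1·δa/a)² = (1×0.00793)² = 6.29e-05;  (½·δq/q)² = (0.5×0.0363)² = 0.000330;  (1·δd/d)² = (1×0.0937)² = 0.00878
δQ/Q = √(0.00917) = 0.0958
Q = 1.52e+05, so δQ = 0.0958 × 1.52e+05 = 14600.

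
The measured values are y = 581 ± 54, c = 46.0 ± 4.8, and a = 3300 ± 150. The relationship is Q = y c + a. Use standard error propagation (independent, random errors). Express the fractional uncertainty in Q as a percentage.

12.4%

Let p = y·c = 26700. δp/p = √((1·δy/y)² + (1·δc/c)²) = √(0.00864 + 0.0109) = 0.140, so δp = 3730.
Q = p + a: δQ = √(δp² + δa²) = √(1.39e+07 + 22500) = 3740
Q = 30000, so δQ/Q = 3740/30000 = 0.124.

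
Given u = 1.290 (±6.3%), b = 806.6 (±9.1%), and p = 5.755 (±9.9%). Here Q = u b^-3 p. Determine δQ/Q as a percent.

29.7%

Relative error in a monomial: (δQ/Q)² = Σ (nᵢ · δxᵢ/xᵢ)².
  (1·δu/u)² = (1×0.0630)² = 0.00397;  (-3·δb/b)² = (-3×0.0910)² = 0.0745;  (1·δp/p)² = (1×0.0990)² = 0.00980
δQ/Q = √(0.0883) = 0.297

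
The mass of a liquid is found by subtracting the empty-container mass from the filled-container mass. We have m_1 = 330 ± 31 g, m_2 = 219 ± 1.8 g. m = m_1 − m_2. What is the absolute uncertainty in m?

m is a linear combination, so absolute uncertainties add in quadrature:
  (δm_1)² = 961;  (δm_2)² = 3.24
δm = √(964) = 31.1 g

31.1 g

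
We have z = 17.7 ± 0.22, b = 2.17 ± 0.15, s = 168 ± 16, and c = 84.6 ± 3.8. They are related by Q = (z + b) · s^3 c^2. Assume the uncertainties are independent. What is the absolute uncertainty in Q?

Let u = z + b = 19.9. δu = √(δz² + δb²) = √(0.0484 + 0.0225) = 0.266, so δu/u = 0.0134.
Q is then a monomial in u, s, c:
δQ/Q = √((δu/u)² + (3·δs/s)² + (2·δc/c)²) = √(0.000180 + 0.0816 + 0.00807) = 0.300
Q = 6.74e+11, so δQ = 0.300 × 6.74e+11 = 2.02e+11.

2.02e+11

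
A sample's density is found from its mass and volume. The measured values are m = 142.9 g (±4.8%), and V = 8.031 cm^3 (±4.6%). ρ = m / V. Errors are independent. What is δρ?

1.18 g/cm^3

Relative error in a monomial: (δρ/ρ)² = Σ (nᵢ · δxᵢ/xᵢ)².
  (1·δm/m)² = (1×0.0480)² = 0.00230;  (-1·δV/V)² = (-1×0.0460)² = 0.00212
δρ/ρ = √(0.00442) = 0.0665
ρ = 17.79 g/cm^3, so δρ = 0.0665 × 17.79 = 1.18 g/cm^3.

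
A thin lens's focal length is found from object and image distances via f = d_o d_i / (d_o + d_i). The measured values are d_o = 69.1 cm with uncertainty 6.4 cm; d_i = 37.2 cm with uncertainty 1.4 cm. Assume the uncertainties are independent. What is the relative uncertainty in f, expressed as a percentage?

∂f/∂d_o = (d_i/(d_o+d_i))² = 0.122;  ∂f/∂d_i = (d_o/(d_o+d_i))² = 0.423
δf = √((∂f/∂d_o · δd_o)² + (∂f/∂d_i · δd_i)²) = √(0.614 + 0.350) = 0.982 cm
f = 24.2 cm, so δf/f = 0.982/24.2 = 0.0406.

4.06%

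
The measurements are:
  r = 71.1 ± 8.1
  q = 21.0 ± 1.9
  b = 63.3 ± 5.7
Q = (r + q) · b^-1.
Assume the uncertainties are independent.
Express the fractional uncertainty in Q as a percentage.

Let u = r + q = 92.1. δu = √(δr² + δq²) = √(65.6 + 3.61) = 8.32, so δu/u = 0.0903.
Q is then a monomial in u, b:
δQ/Q = √((δu/u)² + (-1·δb/b)²) = √(0.00816 + 0.00811) = 0.128

12.8%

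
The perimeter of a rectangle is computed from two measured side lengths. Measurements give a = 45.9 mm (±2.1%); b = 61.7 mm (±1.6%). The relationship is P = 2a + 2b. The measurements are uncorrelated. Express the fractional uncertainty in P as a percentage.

1.28%

For a sum/difference, combine absolute errors in quadrature:
  (2·δa)² = 3.72;  (2·δb)² = 3.90
δP = √(7.61) = 2.76 mm
P = 215 mm, so δP/P = 2.76/215 = 0.0128.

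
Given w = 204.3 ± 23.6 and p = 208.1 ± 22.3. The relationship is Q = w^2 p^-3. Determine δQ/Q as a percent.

Q is a product of powers, so relative uncertainties combine in quadrature:
  (2·δw/w)² = (2×0.116)² = 0.0534;  (-3·δp/p)² = (-3×0.107)² = 0.103
δQ/Q = √(0.157) = 0.396

39.6%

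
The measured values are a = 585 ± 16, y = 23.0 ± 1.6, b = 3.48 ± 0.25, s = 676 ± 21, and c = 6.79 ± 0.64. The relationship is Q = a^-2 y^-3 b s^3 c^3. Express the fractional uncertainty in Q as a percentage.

37.5%

Q is a product of powers, so relative uncertainties combine in quadrature:
  (-2·δa/a)² = (-2×0.0274)² = 0.00299;  (-3·δy/y)² = (-3×0.0696)² = 0.0436;  (1·δb/b)² = (1×0.0718)² = 0.00516;  (3·δs/s)² = (3×0.0311)² = 0.00869;  (3·δc/c)² = (3×0.0943)² = 0.0800
δQ/Q = √(0.140) = 0.375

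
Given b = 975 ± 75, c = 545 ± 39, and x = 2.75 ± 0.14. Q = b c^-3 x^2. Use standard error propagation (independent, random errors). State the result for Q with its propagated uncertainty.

(4.55 ± 1.14) × 10^-5

Relative error in a monomial: (δQ/Q)² = Σ (nᵢ · δxᵢ/xᵢ)².
  (1·δb/b)² = (1×0.0769)² = 0.00592;  (-3·δc/c)² = (-3×0.0716)² = 0.0461;  (2·δx/x)² = (2×0.0509)² = 0.0104
δQ/Q = √(0.0624) = 0.250
Q = 4.55e-05, so δQ = 0.250 × 4.55e-05 = 1.14e-05.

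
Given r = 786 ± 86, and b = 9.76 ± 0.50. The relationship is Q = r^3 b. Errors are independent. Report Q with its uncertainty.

(4.74 ± 1.57) × 10^9

Products/powers → add relative errors in quadrature, weighted by exponent:
  (3·δr/r)² = (3×0.109)² = 0.108;  (1·δb/b)² = (1×0.0512)² = 0.00262
δQ/Q = √(0.110) = 0.332
Q = 4.74e+09, so δQ = 0.332 × 4.74e+09 = 1.57e+09.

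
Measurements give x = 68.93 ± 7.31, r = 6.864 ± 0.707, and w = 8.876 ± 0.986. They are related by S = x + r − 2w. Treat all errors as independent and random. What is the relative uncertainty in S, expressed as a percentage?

13.1%

Sums and differences: (δS)² = Σ (cᵢ δxᵢ)².
  (δx)² = 53.4;  (δr)² = 0.500;  (2·δw)² = 3.89
δS = √(57.8) = 7.60
S = 58.04, so δS/S = 7.60/58.04 = 0.131.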